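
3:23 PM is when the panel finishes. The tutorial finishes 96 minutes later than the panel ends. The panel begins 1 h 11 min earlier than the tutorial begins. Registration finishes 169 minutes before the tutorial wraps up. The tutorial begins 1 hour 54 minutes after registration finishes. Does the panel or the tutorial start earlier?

the panel

The tutorial ends at 3:23 PM + 96 min = 4:59 PM.
Registration ends at 4:59 PM − 169 min = 2:10 PM.
The tutorial starts at 2:10 PM + 114 min = 4:04 PM.
The panel starts at 4:04 PM − 71 min = 2:53 PM.
The panel starts at 2:53 PM and the tutorial starts at 4:04 PM, so the panel is first.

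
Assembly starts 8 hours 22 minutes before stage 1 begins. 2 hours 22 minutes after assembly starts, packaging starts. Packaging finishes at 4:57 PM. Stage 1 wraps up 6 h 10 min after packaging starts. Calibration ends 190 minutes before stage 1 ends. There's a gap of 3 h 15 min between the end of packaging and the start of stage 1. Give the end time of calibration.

Stage 1 starts at 4:57 PM + 195 min = 8:12 PM.
Assembly starts at 8:12 PM − 502 min = 11:50 AM.
Packaging starts at 11:50 AM + 142 min = 2:12 PM.
Stage 1 ends at 2:12 PM + 370 min = 8:22 PM.
Calibration ends at 8:22 PM − 190 min = 5:12 PM.

5:12 PM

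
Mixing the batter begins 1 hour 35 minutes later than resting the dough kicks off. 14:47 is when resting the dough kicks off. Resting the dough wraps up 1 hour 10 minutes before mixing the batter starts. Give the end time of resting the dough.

15:12

Mixing the batter starts at 14:47 + 95 min = 16:22.
Resting the dough ends at 16:22 − 70 min = 15:12.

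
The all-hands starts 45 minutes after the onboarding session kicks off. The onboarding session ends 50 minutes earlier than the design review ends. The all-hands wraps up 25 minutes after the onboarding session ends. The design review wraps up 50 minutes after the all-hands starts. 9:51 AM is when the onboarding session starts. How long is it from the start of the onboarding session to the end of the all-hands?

1 hour 10 minutes

The all-hands starts at 9:51 AM + 45 min = 10:36 AM.
The design review ends at 10:36 AM + 50 min = 11:26 AM.
The onboarding session ends at 11:26 AM − 50 min = 10:36 AM.
The all-hands ends at 10:36 AM + 25 min = 11:01 AM.
From 9:51 AM to 11:01 AM is 1 hour 10 minutes.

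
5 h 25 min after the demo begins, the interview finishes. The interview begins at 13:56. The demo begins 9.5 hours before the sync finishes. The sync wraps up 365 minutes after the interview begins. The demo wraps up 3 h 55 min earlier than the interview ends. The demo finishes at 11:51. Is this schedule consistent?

The sync ends at 13:56 + 365 min = 20:01.
The demo starts at 20:01 − 570 min = 10:31.
The interview ends at 10:31 + 325 min = 15:56.
The demo ends at 15:56 − 235 min = 12:01.
But the demo is also said to end at 11:51 — a 10-minute conflict.

No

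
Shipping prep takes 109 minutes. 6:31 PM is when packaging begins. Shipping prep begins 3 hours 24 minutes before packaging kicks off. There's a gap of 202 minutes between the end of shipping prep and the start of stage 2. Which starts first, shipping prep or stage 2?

shipping prep

Shipping prep starts at 6:31 PM − 204 min = 3:07 PM.
Shipping prep ends at 3:07 PM + 109 min = 4:56 PM.
Stage 2 starts at 4:56 PM + 202 min = 8:18 PM.
Shipping prep starts at 3:07 PM and stage 2 starts at 8:18 PM, so shipping prep is first.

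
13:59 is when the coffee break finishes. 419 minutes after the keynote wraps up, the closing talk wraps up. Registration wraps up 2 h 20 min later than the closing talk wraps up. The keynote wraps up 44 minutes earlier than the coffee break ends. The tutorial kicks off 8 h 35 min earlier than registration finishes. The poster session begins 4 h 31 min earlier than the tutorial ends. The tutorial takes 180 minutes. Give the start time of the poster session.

12:28

The keynote ends at 13:59 − 44 min = 13:15.
The closing talk ends at 13:15 + 419 min = 20:14.
Registration ends at 20:14 + 140 min = 22:34.
The tutorial starts at 22:34 − 515 min = 13:59.
The tutorial ends at 13:59 + 180 min = 16:59.
The poster session starts at 16:59 − 271 min = 12:28.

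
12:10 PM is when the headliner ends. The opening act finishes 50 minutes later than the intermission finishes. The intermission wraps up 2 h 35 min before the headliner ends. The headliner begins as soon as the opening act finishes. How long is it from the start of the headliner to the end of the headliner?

The intermission ends at 12:10 PM − 155 min = 9:35 AM.
The opening act ends at 9:35 AM + 50 min = 10:25 AM.
So the headliner starts at 10:25 AM.
From 10:25 AM to 12:10 PM is 1 h 45 min.

1 h 45 min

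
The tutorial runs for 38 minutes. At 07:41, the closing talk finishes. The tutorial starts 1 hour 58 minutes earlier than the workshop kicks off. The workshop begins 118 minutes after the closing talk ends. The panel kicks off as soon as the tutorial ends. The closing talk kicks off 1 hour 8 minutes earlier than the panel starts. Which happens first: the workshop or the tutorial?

the tutorial

The workshop starts at 07:41 + 118 min = 09:39.
The tutorial starts at 09:39 − 118 min = 07:41.
The workshop starts at 09:39 and the tutorial starts at 07:41, so the tutorial is first.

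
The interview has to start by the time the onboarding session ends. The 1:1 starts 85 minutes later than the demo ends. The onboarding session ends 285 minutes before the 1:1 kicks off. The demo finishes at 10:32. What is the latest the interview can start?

The 1:1 starts at 10:32 + 85 min = 11:57.
The onboarding session ends at 11:57 − 285 min = 07:12.
The interview is bounded by the onboarding session, so the latest it can start is 07:12.

07:12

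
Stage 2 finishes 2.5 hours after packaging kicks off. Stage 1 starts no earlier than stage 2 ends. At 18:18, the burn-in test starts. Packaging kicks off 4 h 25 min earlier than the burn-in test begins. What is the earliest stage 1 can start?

16:23

Packaging starts at 18:18 − 265 min = 13:53.
Stage 2 ends at 13:53 + 150 min = 16:23.
Stage 1 is bounded by stage 2, so the earliest it can start is 16:23.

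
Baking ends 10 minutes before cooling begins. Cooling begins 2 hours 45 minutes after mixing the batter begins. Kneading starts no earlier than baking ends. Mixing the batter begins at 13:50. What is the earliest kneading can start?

Cooling starts at 13:50 + 165 min = 16:35.
Baking ends at 16:35 − 10 min = 16:25.
Kneading is bounded by baking, so the earliest it can start is 16:25.

16:25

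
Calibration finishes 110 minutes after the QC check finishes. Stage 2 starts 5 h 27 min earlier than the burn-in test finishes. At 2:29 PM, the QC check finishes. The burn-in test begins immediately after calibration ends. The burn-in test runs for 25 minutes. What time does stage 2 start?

Calibration ends at 2:29 PM + 110 min = 4:19 PM.
So the burn-in test starts at 4:19 PM.
The burn-in test ends at 4:19 PM + 25 min = 4:44 PM.
Stage 2 starts at 4:44 PM − 327 min = 11:17 AM.

11:17 AM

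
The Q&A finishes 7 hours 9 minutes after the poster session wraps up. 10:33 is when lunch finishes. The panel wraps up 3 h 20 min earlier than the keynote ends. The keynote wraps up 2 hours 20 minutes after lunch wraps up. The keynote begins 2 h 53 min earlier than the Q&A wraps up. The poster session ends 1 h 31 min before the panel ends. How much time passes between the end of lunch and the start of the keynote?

The keynote ends at 10:33 + 140 min = 12:53.
The panel ends at 12:53 − 200 min = 09:33.
The poster session ends at 09:33 − 91 min = 08:02.
The Q&A ends at 08:02 + 429 min = 15:11.
The keynote starts at 15:11 − 173 min = 12:18.
From 10:33 to 12:18 is 1 hour 45 minutes.

1 hour 45 minutes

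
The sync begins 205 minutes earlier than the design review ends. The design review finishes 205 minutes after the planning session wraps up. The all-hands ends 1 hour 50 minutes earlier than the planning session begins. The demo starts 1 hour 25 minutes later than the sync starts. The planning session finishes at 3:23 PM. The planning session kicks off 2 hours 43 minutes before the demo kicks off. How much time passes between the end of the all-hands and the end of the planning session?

3 hours 8 minutes

The design review ends at 3:23 PM + 205 min = 6:48 PM.
The sync starts at 6:48 PM − 205 min = 3:23 PM.
The demo starts at 3:23 PM + 85 min = 4:48 PM.
The planning session starts at 4:48 PM − 163 min = 2:05 PM.
The all-hands ends at 2:05 PM − 110 min = 12:15 PM.
From 12:15 PM to 3:23 PM is 3 hours 8 minutes.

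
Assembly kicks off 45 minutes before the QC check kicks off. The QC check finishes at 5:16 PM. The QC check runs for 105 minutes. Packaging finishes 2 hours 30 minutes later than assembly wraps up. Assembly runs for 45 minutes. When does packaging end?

The QC check starts at 5:16 PM − 105 min = 3:31 PM.
Assembly starts at 3:31 PM − 45 min = 2:46 PM.
Assembly ends at 2:46 PM + 45 min = 3:31 PM.
Packaging ends at 3:31 PM + 150 min = 6:01 PM.

6:01 PM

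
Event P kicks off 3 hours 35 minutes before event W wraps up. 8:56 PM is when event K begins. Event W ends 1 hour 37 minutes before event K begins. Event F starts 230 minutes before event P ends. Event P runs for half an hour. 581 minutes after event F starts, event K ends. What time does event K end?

10:05 PM

Event W ends at 8:56 PM − 97 min = 7:19 PM.
Event P starts at 7:19 PM − 215 min = 3:44 PM.
Event P ends at 3:44 PM + 30 min = 4:14 PM.
Event F starts at 4:14 PM − 230 min = 12:24 PM.
Event K ends at 12:24 PM + 581 min = 10:05 PM.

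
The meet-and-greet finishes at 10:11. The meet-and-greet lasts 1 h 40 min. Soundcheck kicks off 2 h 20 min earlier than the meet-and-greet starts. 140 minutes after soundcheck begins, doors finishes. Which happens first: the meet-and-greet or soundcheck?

soundcheck

The meet-and-greet starts at 10:11 − 100 min = 08:31.
Soundcheck starts at 08:31 − 140 min = 06:11.
The meet-and-greet starts at 08:31 and soundcheck starts at 06:11, so soundcheck is first.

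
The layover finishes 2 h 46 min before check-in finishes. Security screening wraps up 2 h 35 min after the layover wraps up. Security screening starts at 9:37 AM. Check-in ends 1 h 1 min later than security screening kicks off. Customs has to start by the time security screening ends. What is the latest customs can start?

Check-in ends at 9:37 AM + 61 min = 10:38 AM.
The layover ends at 10:38 AM − 166 min = 7:52 AM.
Security screening ends at 7:52 AM + 155 min = 10:27 AM.
Customs is bounded by security screening, so the latest it can start is 10:27 AM.

10:27 AM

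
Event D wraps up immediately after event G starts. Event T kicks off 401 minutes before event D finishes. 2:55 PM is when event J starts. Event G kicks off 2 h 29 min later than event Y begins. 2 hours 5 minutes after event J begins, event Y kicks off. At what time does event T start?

Event Y starts at 2:55 PM + 125 min = 5:00 PM.
Event G starts at 5:00 PM + 149 min = 7:29 PM.
So event D ends at 7:29 PM.
Event T starts at 7:29 PM − 401 min = 12:48 PM.

12:48 PM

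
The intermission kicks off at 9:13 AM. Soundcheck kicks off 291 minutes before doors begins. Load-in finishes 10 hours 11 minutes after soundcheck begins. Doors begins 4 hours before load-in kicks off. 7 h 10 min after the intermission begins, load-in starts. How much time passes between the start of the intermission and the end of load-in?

Load-in starts at 9:13 AM + 430 min = 4:23 PM.
Doors starts at 4:23 PM − 240 min = 12:23 PM.
Soundcheck starts at 12:23 PM − 291 min = 7:32 AM.
Load-in ends at 7:32 AM + 611 min = 5:43 PM.
From 9:13 AM to 5:43 PM is 8 h 30 min.

8 h 30 min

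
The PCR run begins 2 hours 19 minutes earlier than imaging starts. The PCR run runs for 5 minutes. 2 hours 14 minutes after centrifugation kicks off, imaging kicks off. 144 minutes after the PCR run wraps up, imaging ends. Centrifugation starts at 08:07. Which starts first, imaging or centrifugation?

centrifugation

Imaging starts at 08:07 + 134 min = 10:21.
Imaging starts at 10:21 and centrifugation starts at 08:07, so centrifugation is first.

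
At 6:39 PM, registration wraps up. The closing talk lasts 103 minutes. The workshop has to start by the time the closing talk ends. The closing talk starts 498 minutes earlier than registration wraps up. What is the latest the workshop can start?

The closing talk starts at 6:39 PM − 498 min = 10:21 AM.
The closing talk ends at 10:21 AM + 103 min = 12:04 PM.
The workshop is bounded by the closing talk, so the latest it can start is 12:04 PM.

12:04 PM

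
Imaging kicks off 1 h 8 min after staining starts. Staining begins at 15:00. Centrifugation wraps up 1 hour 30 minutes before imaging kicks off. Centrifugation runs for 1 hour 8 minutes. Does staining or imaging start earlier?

Imaging starts at 15:00 + 68 min = 16:08.
Staining starts at 15:00 and imaging starts at 16:08, so staining is first.

staining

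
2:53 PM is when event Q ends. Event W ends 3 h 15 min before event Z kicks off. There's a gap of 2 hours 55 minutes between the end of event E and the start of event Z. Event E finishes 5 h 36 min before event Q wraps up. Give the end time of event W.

Event E ends at 2:53 PM − 336 min = 9:17 AM.
Event Z starts at 9:17 AM + 175 min = 12:12 PM.
Event W ends at 12:12 PM − 195 min = 8:57 AM.

8:57 AM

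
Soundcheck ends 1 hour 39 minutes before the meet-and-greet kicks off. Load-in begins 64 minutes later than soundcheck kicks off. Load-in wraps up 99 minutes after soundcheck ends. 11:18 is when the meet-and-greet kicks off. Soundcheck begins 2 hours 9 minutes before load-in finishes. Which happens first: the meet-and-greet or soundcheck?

soundcheck

Soundcheck ends at 11:18 − 99 min = 09:39.
Load-in ends at 09:39 + 99 min = 11:18.
Soundcheck starts at 11:18 − 129 min = 09:09.
The meet-and-greet starts at 11:18 and soundcheck starts at 09:09, so soundcheck is first.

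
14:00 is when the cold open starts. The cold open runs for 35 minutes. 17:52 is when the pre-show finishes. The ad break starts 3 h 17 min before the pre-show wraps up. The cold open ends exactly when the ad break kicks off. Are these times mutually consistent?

Yes

The ad break starts at 17:52 − 197 min = 14:35.
So the cold open ends at 14:35.
The cold open starts at 14:35 − 35 min = 14:00.
That matches the stated 14:00, so the schedule is consistent.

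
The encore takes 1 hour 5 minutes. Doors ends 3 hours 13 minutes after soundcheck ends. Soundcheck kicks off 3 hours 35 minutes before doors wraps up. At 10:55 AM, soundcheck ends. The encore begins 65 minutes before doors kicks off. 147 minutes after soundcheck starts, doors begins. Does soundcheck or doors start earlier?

soundcheck

Doors ends at 10:55 AM + 193 min = 2:08 PM.
Soundcheck starts at 2:08 PM − 215 min = 10:33 AM.
Doors starts at 10:33 AM + 147 min = 1:00 PM.
Soundcheck starts at 10:33 AM and doors starts at 1:00 PM, so soundcheck is first.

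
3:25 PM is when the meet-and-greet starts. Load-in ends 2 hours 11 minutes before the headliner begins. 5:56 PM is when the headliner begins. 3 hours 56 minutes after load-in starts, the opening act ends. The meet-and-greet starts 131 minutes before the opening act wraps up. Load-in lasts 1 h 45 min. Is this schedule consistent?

Load-in ends at 5:56 PM − 131 min = 3:45 PM.
Load-in starts at 3:45 PM − 105 min = 2:00 PM.
The opening act ends at 2:00 PM + 236 min = 5:56 PM.
The meet-and-greet starts at 5:56 PM − 131 min = 3:45 PM.
But the meet-and-greet is also said to start at 3:25 PM — a 20-minute conflict.

No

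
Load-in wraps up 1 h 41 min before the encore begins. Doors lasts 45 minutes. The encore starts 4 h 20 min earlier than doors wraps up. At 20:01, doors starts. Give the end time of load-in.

14:45

Doors ends at 20:01 + 45 min = 20:46.
The encore starts at 20:46 − 260 min = 16:26.
Load-in ends at 16:26 − 101 min = 14:45.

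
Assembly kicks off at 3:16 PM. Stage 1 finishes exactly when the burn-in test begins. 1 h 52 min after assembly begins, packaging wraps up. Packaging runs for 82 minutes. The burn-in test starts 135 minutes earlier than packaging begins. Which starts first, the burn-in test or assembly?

Packaging ends at 3:16 PM + 112 min = 5:08 PM.
Packaging starts at 5:08 PM − 82 min = 3:46 PM.
The burn-in test starts at 3:46 PM − 135 min = 1:31 PM.
The burn-in test starts at 1:31 PM and assembly starts at 3:16 PM, so the burn-in test is first.

the burn-in test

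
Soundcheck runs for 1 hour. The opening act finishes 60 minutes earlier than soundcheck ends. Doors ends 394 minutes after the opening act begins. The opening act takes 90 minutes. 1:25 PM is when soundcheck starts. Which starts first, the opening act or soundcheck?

Soundcheck ends at 1:25 PM + 60 min = 2:25 PM.
The opening act ends at 2:25 PM − 60 min = 1:25 PM.
The opening act starts at 1:25 PM − 90 min = 11:55 AM.
The opening act starts at 11:55 AM and soundcheck starts at 1:25 PM, so the opening act is first.

the opening act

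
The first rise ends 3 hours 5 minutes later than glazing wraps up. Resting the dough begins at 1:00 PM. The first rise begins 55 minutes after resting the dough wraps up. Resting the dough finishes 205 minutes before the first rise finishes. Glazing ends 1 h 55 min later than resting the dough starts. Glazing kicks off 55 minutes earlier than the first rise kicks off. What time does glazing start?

Glazing ends at 1:00 PM + 115 min = 2:55 PM.
The first rise ends at 2:55 PM + 185 min = 6:00 PM.
Resting the dough ends at 6:00 PM − 205 min = 2:35 PM.
The first rise starts at 2:35 PM + 55 min = 3:30 PM.
Glazing starts at 3:30 PM − 55 min = 2:35 PM.

2:35 PM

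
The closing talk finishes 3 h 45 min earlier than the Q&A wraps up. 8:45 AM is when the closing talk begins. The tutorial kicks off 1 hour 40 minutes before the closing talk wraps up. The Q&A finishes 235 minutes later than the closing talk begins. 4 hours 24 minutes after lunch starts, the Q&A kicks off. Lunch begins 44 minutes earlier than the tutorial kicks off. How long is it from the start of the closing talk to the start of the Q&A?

The Q&A ends at 8:45 AM + 235 min = 12:40 PM.
The closing talk ends at 12:40 PM − 225 min = 8:55 AM.
The tutorial starts at 8:55 AM − 100 min = 7:15 AM.
Lunch starts at 7:15 AM − 44 min = 6:31 AM.
The Q&A starts at 6:31 AM + 264 min = 10:55 AM.
From 8:45 AM to 10:55 AM is 2 hours 10 minutes.

2 hours 10 minutes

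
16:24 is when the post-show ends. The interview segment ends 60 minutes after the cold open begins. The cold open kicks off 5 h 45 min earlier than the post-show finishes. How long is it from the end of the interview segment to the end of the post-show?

The cold open starts at 16:24 − 345 min = 10:39.
The interview segment ends at 10:39 + 60 min = 11:39.
From 11:39 to 16:24 is 285 minutes.

285 minutes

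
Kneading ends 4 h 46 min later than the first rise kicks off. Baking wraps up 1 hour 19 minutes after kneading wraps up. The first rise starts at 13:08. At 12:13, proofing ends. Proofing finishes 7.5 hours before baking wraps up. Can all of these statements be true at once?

Kneading ends at 13:08 + 286 min = 17:54.
Baking ends at 17:54 + 79 min = 19:13.
Proofing ends at 19:13 − 450 min = 11:43.
But proofing is also said to end at 12:13 — a 30-minute conflict.

No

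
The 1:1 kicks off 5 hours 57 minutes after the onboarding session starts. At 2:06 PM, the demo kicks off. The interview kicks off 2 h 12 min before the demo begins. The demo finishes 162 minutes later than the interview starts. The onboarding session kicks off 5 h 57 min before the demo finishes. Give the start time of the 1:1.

The interview starts at 2:06 PM − 132 min = 11:54 AM.
The demo ends at 11:54 AM + 162 min = 2:36 PM.
The onboarding session starts at 2:36 PM − 357 min = 8:39 AM.
The 1:1 starts at 8:39 AM + 357 min = 2:36 PM.

2:36 PM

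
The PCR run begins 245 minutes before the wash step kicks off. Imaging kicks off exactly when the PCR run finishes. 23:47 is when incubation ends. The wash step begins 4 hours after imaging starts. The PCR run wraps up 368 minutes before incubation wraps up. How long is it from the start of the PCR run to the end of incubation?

6 h 13 min

The PCR run ends at 23:47 − 368 min = 17:39.
So imaging starts at 17:39.
The wash step starts at 17:39 + 240 min = 21:39.
The PCR run starts at 21:39 − 245 min = 17:34.
From 17:34 to 23:47 is 6 h 13 min.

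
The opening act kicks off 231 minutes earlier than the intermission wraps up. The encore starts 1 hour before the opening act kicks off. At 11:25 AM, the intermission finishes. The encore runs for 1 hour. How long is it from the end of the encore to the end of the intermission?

The opening act starts at 11:25 AM − 231 min = 7:34 AM.
The encore starts at 7:34 AM − 60 min = 6:34 AM.
The encore ends at 6:34 AM + 60 min = 7:34 AM.
From 7:34 AM to 11:25 AM is 3 h 51 min.

3 h 51 min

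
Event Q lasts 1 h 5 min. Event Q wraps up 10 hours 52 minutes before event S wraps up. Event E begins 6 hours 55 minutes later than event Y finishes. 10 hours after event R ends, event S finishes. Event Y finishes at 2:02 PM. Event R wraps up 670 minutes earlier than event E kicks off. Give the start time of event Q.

7:50 AM

Event E starts at 2:02 PM + 415 min = 8:57 PM.
Event R ends at 8:57 PM − 670 min = 9:47 AM.
Event S ends at 9:47 AM + 600 min = 7:47 PM.
Event Q ends at 7:47 PM − 652 min = 8:55 AM.
Event Q starts at 8:55 AM − 65 min = 7:50 AM.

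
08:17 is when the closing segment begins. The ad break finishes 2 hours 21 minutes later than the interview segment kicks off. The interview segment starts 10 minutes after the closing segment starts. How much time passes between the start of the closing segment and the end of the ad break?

The interview segment starts at 08:17 + 10 min = 08:27.
The ad break ends at 08:27 + 141 min = 10:48.
From 08:17 to 10:48 is 151 minutes.

151 minutes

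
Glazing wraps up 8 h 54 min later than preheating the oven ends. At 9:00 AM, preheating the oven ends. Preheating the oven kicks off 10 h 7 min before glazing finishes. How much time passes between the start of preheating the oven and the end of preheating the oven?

Glazing ends at 9:00 AM + 534 min = 5:54 PM.
Preheating the oven starts at 5:54 PM − 607 min = 7:47 AM.
From 7:47 AM to 9:00 AM is 73 minutes.

73 minutes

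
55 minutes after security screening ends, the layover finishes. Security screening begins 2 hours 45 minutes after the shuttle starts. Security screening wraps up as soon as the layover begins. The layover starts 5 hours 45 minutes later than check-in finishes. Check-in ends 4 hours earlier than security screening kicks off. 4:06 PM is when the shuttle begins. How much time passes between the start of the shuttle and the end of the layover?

325 minutes

Security screening starts at 4:06 PM + 165 min = 6:51 PM.
Check-in ends at 6:51 PM − 240 min = 2:51 PM.
The layover starts at 2:51 PM + 345 min = 8:36 PM.
So security screening ends at 8:36 PM.
The layover ends at 8:36 PM + 55 min = 9:31 PM.
From 4:06 PM to 9:31 PM is 325 minutes.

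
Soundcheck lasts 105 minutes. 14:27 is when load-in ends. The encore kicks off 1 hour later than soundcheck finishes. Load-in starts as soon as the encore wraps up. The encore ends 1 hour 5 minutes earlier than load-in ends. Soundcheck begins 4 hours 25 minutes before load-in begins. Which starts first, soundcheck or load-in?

The encore ends at 14:27 − 65 min = 13:22.
So load-in starts at 13:22.
Soundcheck starts at 13:22 − 265 min = 08:57.
Soundcheck starts at 08:57 and load-in starts at 13:22, so soundcheck is first.

soundcheck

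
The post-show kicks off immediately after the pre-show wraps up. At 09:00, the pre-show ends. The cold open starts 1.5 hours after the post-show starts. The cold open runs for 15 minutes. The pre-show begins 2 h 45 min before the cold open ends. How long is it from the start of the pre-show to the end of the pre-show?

The post-show starts at 09:00.
The cold open starts at 09:00 + 90 min = 10:30.
The cold open ends at 10:30 + 15 min = 10:45.
The pre-show starts at 10:45 − 165 min = 08:00.
From 08:00 to 09:00 is 1 hour.

1 hour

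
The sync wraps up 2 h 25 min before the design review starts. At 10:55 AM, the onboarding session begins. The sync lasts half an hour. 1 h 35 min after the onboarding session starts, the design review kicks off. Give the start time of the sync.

The design review starts at 10:55 AM + 95 min = 12:30 PM.
The sync ends at 12:30 PM − 145 min = 10:05 AM.
The sync starts at 10:05 AM − 30 min = 9:35 AM.

9:35 AM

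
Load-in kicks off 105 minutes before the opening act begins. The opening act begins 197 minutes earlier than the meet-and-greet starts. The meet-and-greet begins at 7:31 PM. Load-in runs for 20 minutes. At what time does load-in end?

2:49 PM

The opening act starts at 7:31 PM − 197 min = 4:14 PM.
Load-in starts at 4:14 PM − 105 min = 2:29 PM.
Load-in ends at 2:29 PM + 20 min = 2:49 PM.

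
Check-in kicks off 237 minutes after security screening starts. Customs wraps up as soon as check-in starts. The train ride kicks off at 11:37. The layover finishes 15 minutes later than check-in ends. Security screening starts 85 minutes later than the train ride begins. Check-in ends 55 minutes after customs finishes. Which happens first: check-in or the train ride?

the train ride

Security screening starts at 11:37 + 85 min = 13:02.
Check-in starts at 13:02 + 237 min = 16:59.
Check-in starts at 16:59 and the train ride starts at 11:37, so the train ride is first.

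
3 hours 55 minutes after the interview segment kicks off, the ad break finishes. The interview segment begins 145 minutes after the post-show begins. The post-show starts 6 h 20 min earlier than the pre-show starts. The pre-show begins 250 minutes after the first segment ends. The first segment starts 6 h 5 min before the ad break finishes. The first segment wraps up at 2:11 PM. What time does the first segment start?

The pre-show starts at 2:11 PM + 250 min = 6:21 PM.
The post-show starts at 6:21 PM − 380 min = 12:01 PM.
The interview segment starts at 12:01 PM + 145 min = 2:26 PM.
The ad break ends at 2:26 PM + 235 min = 6:21 PM.
The first segment starts at 6:21 PM − 365 min = 12:16 PM.

12:16 PM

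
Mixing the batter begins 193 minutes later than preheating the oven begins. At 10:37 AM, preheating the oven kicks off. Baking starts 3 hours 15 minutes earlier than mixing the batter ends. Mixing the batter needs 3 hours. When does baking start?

Mixing the batter starts at 10:37 AM + 193 min = 1:50 PM.
Mixing the batter ends at 1:50 PM + 180 min = 4:50 PM.
Baking starts at 4:50 PM − 195 min = 1:35 PM.

1:35 PM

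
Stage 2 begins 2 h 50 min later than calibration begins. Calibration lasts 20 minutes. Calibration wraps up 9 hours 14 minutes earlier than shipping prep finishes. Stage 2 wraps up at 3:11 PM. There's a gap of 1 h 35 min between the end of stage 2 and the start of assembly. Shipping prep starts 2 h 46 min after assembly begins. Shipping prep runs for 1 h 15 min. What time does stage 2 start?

Assembly starts at 3:11 PM + 95 min = 4:46 PM.
Shipping prep starts at 4:46 PM + 166 min = 7:32 PM.
Shipping prep ends at 7:32 PM + 75 min = 8:47 PM.
Calibration ends at 8:47 PM − 554 min = 11:33 AM.
Calibration starts at 11:33 AM − 20 min = 11:13 AM.
Stage 2 starts at 11:13 AM + 170 min = 2:03 PM.

2:03 PM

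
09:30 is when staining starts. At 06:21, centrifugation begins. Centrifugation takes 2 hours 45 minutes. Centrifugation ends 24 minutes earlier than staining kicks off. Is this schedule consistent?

Centrifugation ends at 09:30 − 24 min = 09:06.
Centrifugation starts at 09:06 − 165 min = 06:21.
That matches the stated 06:21, so the schedule is consistent.

Yes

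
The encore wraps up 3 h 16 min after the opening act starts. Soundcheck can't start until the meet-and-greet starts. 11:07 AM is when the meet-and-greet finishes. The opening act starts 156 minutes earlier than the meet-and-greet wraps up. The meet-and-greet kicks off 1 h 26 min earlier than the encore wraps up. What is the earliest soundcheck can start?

10:21 AM

The opening act starts at 11:07 AM − 156 min = 8:31 AM.
The encore ends at 8:31 AM + 196 min = 11:47 AM.
The meet-and-greet starts at 11:47 AM − 86 min = 10:21 AM.
Soundcheck is bounded by the meet-and-greet, so the earliest it can start is 10:21 AM.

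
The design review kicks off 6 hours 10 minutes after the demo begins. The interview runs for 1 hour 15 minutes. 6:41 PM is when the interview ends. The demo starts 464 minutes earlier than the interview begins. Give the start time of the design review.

3:52 PM

The interview starts at 6:41 PM − 75 min = 5:26 PM.
The demo starts at 5:26 PM − 464 min = 9:42 AM.
The design review starts at 9:42 AM + 370 min = 3:52 PM.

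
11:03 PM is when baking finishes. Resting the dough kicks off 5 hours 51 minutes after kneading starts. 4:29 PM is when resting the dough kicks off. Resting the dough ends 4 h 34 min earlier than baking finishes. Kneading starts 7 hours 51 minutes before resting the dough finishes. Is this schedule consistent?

Yes

Resting the dough ends at 11:03 PM − 274 min = 6:29 PM.
Kneading starts at 6:29 PM − 471 min = 10:38 AM.
Resting the dough starts at 10:38 AM + 351 min = 4:29 PM.
That matches the stated 4:29 PM, so the schedule is consistent.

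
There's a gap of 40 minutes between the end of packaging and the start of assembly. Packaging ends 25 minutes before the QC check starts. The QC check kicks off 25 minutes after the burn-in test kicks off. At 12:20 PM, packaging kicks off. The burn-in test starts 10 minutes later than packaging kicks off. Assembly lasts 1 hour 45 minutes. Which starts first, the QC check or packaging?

packaging

The burn-in test starts at 12:20 PM + 10 min = 12:30 PM.
The QC check starts at 12:30 PM + 25 min = 12:55 PM.
The QC check starts at 12:55 PM and packaging starts at 12:20 PM, so packaging is first.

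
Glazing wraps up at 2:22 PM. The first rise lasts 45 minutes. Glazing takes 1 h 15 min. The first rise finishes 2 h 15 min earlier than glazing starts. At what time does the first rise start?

Glazing starts at 2:22 PM − 75 min = 1:07 PM.
The first rise ends at 1:07 PM − 135 min = 10:52 AM.
The first rise starts at 10:52 AM − 45 min = 10:07 AM.

10:07 AM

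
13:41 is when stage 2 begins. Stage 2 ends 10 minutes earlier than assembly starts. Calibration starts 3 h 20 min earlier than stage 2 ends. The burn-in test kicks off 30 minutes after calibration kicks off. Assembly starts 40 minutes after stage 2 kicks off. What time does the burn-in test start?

11:21

Assembly starts at 13:41 + 40 min = 14:21.
Stage 2 ends at 14:21 − 10 min = 14:11.
Calibration starts at 14:11 − 200 min = 10:51.
The burn-in test starts at 10:51 + 30 min = 11:21.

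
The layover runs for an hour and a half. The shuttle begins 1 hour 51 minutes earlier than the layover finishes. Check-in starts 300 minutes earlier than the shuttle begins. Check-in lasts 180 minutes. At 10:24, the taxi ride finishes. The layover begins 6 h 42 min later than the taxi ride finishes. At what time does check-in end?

The layover starts at 10:24 + 402 min = 17:06.
The layover ends at 17:06 + 90 min = 18:36.
The shuttle starts at 18:36 − 111 min = 16:45.
Check-in starts at 16:45 − 300 min = 11:45.
Check-in ends at 11:45 + 180 min = 14:45.

14:45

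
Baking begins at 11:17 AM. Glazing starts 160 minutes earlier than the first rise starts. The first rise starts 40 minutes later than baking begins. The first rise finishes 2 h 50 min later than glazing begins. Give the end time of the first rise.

The first rise starts at 11:17 AM + 40 min = 11:57 AM.
Glazing starts at 11:57 AM − 160 min = 9:17 AM.
The first rise ends at 9:17 AM + 170 min = 12:07 PM.

12:07 PM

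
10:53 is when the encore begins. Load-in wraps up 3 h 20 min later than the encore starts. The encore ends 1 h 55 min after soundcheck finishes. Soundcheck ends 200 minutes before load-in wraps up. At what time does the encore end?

12:48

Load-in ends at 10:53 + 200 min = 14:13.
Soundcheck ends at 14:13 − 200 min = 10:53.
The encore ends at 10:53 + 115 min = 12:48.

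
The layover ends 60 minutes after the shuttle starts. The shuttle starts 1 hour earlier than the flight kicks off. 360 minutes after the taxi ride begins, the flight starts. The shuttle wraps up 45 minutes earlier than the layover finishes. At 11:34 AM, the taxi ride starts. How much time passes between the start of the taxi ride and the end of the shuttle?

The flight starts at 11:34 AM + 360 min = 5:34 PM.
The shuttle starts at 5:34 PM − 60 min = 4:34 PM.
The layover ends at 4:34 PM + 60 min = 5:34 PM.
The shuttle ends at 5:34 PM − 45 min = 4:49 PM.
From 11:34 AM to 4:49 PM is 315 minutes.

315 minutes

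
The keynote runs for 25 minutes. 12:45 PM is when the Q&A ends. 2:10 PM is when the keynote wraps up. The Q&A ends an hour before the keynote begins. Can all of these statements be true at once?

The keynote starts at 2:10 PM − 25 min = 1:45 PM.
The Q&A ends at 1:45 PM − 60 min = 12:45 PM.
That matches the stated 12:45 PM, so the schedule is consistent.

Yes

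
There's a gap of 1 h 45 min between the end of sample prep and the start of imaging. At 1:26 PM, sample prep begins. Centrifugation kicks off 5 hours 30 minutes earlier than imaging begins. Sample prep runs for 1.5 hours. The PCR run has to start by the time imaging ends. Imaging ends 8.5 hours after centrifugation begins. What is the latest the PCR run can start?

7:41 PM

Sample prep ends at 1:26 PM + 90 min = 2:56 PM.
Imaging starts at 2:56 PM + 105 min = 4:41 PM.
Centrifugation starts at 4:41 PM − 330 min = 11:11 AM.
Imaging ends at 11:11 AM + 510 min = 7:41 PM.
The PCR run is bounded by imaging, so the latest it can start is 7:41 PM.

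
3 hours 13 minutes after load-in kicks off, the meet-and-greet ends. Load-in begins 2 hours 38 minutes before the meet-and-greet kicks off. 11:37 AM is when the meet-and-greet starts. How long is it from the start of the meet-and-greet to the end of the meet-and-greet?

35 minutes

Load-in starts at 11:37 AM − 158 min = 8:59 AM.
The meet-and-greet ends at 8:59 AM + 193 min = 12:12 PM.
From 11:37 AM to 12:12 PM is 35 minutes.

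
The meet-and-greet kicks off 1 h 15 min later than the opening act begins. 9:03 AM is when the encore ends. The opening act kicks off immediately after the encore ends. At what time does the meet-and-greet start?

10:18 AM

The opening act starts at 9:03 AM.
The meet-and-greet starts at 9:03 AM + 75 min = 10:18 AM.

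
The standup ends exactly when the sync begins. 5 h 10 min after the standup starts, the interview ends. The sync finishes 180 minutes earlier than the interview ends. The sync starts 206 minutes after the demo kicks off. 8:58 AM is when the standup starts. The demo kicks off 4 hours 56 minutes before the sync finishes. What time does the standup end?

9:38 AM

The interview ends at 8:58 AM + 310 min = 2:08 PM.
The sync ends at 2:08 PM − 180 min = 11:08 AM.
The demo starts at 11:08 AM − 296 min = 6:12 AM.
The sync starts at 6:12 AM + 206 min = 9:38 AM.
So the standup ends at 9:38 AM.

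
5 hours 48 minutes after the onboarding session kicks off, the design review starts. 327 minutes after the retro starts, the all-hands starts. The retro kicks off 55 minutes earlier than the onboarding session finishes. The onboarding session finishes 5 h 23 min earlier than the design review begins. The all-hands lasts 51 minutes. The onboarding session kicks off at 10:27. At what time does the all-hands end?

16:15

The design review starts at 10:27 + 348 min = 16:15.
The onboarding session ends at 16:15 − 323 min = 10:52.
The retro starts at 10:52 − 55 min = 09:57.
The all-hands starts at 09:57 + 327 min = 15:24.
The all-hands ends at 15:24 + 51 min = 16:15.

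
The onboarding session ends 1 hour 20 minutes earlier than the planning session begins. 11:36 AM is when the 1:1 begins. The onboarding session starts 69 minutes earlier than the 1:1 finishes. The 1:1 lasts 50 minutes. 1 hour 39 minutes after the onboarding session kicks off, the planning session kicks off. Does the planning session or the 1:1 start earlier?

the 1:1

The 1:1 ends at 11:36 AM + 50 min = 12:26 PM.
The onboarding session starts at 12:26 PM − 69 min = 11:17 AM.
The planning session starts at 11:17 AM + 99 min = 12:56 PM.
The planning session starts at 12:56 PM and the 1:1 starts at 11:36 AM, so the 1:1 is first.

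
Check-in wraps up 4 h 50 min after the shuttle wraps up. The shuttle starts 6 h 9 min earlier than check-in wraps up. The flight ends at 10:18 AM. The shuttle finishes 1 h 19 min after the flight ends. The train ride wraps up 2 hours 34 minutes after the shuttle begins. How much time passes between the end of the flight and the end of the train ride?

The shuttle ends at 10:18 AM + 79 min = 11:37 AM.
Check-in ends at 11:37 AM + 290 min = 4:27 PM.
The shuttle starts at 4:27 PM − 369 min = 10:18 AM.
The train ride ends at 10:18 AM + 154 min = 12:52 PM.
From 10:18 AM to 12:52 PM is 154 minutes.

154 minutes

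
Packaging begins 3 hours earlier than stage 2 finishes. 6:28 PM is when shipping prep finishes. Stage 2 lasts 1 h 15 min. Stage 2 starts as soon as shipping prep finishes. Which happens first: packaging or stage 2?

Stage 2 starts at 6:28 PM.
Stage 2 ends at 6:28 PM + 75 min = 7:43 PM.
Packaging starts at 7:43 PM − 180 min = 4:43 PM.
Packaging starts at 4:43 PM and stage 2 starts at 6:28 PM, so packaging is first.

packaging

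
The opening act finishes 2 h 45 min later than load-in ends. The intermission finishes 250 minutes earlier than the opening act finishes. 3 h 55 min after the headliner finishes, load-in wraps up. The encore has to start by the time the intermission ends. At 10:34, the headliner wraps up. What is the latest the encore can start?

Load-in ends at 10:34 + 235 min = 14:29.
The opening act ends at 14:29 + 165 min = 17:14.
The intermission ends at 17:14 − 250 min = 13:04.
The encore is bounded by the intermission, so the latest it can start is 13:04.

13:04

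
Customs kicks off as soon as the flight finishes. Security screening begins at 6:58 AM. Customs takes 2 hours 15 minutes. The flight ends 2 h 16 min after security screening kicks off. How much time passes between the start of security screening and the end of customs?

The flight ends at 6:58 AM + 136 min = 9:14 AM.
So customs starts at 9:14 AM.
Customs ends at 9:14 AM + 135 min = 11:29 AM.
From 6:58 AM to 11:29 AM is 4 h 31 min.

4 h 31 min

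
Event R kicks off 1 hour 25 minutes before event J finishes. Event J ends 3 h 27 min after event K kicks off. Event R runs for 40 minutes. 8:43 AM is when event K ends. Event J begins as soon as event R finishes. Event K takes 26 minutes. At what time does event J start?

10:59 AM

Event K starts at 8:43 AM − 26 min = 8:17 AM.
Event J ends at 8:17 AM + 207 min = 11:44 AM.
Event R starts at 11:44 AM − 85 min = 10:19 AM.
Event R ends at 10:19 AM + 40 min = 10:59 AM.
So event J starts at 10:59 AM.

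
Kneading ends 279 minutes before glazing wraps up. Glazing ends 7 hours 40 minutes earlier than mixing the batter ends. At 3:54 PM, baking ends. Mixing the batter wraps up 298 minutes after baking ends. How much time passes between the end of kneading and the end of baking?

7 h 21 min

Mixing the batter ends at 3:54 PM + 298 min = 8:52 PM.
Glazing ends at 8:52 PM − 460 min = 1:12 PM.
Kneading ends at 1:12 PM − 279 min = 8:33 AM.
From 8:33 AM to 3:54 PM is 7 h 21 min.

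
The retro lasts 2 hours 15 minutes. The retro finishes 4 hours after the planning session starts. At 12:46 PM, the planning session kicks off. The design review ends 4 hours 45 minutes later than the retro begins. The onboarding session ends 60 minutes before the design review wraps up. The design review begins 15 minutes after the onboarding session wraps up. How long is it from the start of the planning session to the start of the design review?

5 h 45 min

The retro ends at 12:46 PM + 240 min = 4:46 PM.
The retro starts at 4:46 PM − 135 min = 2:31 PM.
The design review ends at 2:31 PM + 285 min = 7:16 PM.
The onboarding session ends at 7:16 PM − 60 min = 6:16 PM.
The design review starts at 6:16 PM + 15 min = 6:31 PM.
From 12:46 PM to 6:31 PM is 5 h 45 min.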